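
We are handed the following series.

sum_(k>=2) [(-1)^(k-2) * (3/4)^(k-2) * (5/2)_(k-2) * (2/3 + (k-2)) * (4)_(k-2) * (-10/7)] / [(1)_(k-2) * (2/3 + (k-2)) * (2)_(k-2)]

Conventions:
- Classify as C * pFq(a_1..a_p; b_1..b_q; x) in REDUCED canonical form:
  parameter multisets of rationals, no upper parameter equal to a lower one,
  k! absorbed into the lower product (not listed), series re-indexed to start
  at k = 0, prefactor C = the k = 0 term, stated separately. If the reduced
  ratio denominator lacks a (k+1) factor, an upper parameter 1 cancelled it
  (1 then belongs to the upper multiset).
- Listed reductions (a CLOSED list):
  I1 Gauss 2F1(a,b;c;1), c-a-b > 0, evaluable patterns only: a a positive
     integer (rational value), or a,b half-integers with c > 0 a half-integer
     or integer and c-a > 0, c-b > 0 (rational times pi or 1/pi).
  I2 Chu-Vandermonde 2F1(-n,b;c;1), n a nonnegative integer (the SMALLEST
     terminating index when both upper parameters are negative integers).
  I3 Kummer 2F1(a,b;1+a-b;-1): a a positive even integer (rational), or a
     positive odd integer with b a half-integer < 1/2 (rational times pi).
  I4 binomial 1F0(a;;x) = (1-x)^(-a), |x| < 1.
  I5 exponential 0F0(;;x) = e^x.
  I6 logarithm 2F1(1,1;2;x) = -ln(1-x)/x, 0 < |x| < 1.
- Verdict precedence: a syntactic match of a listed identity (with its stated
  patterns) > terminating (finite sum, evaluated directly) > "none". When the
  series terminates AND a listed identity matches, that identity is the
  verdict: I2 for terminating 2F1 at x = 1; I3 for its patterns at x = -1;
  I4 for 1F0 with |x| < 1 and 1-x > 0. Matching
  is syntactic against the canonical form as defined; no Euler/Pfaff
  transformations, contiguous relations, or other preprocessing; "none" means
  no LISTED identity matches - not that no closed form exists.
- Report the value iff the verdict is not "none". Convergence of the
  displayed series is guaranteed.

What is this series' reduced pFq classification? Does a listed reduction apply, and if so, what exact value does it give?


Classification (C = -10/7): 2F1 with upper {5/2, 4}, lower {2}, argument x = -3/4. Verdict: none. A 2F1 with upper {5/2, 4} fits none of I1-I6 at x = -3/4; the sum runs forever.

First insight: t_0 being -10/7, (1)_k (prefactor -10/7) is k! itself.
Term ratio: r(k) = (-3/4) * (k+5/2) (k+4) / [(k+2) (k+1)] ; factor over Q: parameters, x = (-3/4), and C = -10/7.


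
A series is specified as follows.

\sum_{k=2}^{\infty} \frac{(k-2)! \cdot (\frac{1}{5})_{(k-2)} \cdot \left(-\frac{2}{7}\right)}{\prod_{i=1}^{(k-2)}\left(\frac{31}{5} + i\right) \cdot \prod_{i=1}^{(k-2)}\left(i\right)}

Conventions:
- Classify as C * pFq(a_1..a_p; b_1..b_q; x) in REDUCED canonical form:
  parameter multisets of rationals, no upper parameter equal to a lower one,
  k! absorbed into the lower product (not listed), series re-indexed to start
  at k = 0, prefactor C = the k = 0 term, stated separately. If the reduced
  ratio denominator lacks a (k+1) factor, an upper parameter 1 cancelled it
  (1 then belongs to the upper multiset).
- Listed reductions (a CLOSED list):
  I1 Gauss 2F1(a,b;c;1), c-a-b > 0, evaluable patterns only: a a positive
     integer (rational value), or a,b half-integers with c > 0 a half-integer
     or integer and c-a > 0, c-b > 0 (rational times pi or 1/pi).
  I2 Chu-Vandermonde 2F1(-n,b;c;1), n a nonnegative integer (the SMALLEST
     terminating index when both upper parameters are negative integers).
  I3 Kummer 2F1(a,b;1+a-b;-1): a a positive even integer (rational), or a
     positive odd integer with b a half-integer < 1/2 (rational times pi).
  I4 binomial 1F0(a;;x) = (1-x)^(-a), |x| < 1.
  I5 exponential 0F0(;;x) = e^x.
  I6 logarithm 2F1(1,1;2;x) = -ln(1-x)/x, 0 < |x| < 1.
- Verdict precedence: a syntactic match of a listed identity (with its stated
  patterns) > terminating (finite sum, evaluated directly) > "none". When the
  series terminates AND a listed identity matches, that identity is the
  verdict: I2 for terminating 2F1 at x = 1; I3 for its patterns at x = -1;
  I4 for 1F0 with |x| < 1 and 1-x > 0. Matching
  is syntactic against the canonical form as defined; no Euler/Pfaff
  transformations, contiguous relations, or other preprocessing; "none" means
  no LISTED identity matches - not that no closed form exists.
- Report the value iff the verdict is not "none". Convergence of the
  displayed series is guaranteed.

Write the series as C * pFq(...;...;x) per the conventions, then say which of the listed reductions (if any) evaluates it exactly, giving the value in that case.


First insight: from the first term -\frac{2}{7}: the factorial ratio (C = -2/7, x = 1) (k+a-1)!/(a-1)! is a rising factorial (a)_k.
Consecutive-term ratio: r(k) = 1 * (k+\frac{1}{5}) (k+1) / [(k+\frac{36}{5}) (k+1)] - rational in k, leading ratio 1; with t_0 = -\frac{2}{7}, classification follows.

Prefactor -\frac{2}{7}, argument 1: 2F1 with upper {\frac{1}{5}, 1} over lower {\frac{36}{5}}. Verdict: the Gauss summation I1 fires (x = 1: the Gamma ratio telescopes since c-a-b = 6 > 0 and a = 1 in Z>0). Hence: -\frac{31}{105}.


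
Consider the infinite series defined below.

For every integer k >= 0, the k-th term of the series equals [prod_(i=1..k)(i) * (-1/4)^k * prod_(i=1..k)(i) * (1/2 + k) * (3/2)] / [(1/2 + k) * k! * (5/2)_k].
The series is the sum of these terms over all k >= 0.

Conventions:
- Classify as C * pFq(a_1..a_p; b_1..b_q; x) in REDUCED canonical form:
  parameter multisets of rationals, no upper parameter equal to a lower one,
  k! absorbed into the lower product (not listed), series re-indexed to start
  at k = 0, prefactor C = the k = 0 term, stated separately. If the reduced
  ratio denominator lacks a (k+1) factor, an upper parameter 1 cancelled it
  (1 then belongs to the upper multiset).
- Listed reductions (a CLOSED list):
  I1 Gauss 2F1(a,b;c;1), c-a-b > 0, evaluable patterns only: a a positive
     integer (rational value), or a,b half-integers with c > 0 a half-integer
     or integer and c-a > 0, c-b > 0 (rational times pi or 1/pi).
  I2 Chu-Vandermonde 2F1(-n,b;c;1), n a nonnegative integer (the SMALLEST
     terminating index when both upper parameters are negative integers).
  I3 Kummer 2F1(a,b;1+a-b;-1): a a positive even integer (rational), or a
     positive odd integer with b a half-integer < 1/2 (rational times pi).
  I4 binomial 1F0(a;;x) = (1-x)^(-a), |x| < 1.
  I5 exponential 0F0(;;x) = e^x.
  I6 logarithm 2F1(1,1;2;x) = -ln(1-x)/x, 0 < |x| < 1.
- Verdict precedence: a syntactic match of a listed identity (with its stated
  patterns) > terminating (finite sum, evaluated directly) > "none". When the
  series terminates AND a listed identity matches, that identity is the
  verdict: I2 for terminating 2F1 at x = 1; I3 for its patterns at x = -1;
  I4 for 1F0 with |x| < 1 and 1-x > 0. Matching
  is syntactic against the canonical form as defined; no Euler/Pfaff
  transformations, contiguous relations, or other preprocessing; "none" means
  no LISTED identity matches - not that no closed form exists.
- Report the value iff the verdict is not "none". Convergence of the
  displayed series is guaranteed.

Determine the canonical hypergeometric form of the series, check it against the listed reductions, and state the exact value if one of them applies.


The series (x = -1/4) is 2F1: upper {1, 1}, lower {5/2}, prefactor 3/2. Verdict: none - at argument -1/4 the multisets {1, 1} ; {5/2} match no listed identity.

First insight: t_0 being 3/2, the running product (C = 3/2) telescopes to a rising factorial.
Step ratio: r(k) = (-1/4) * (k+1) (k+1) / [(k+5/2) (k+1)] - poly over poly, x = (-1/4) from leading terms; C = 3/2 at k = 0.


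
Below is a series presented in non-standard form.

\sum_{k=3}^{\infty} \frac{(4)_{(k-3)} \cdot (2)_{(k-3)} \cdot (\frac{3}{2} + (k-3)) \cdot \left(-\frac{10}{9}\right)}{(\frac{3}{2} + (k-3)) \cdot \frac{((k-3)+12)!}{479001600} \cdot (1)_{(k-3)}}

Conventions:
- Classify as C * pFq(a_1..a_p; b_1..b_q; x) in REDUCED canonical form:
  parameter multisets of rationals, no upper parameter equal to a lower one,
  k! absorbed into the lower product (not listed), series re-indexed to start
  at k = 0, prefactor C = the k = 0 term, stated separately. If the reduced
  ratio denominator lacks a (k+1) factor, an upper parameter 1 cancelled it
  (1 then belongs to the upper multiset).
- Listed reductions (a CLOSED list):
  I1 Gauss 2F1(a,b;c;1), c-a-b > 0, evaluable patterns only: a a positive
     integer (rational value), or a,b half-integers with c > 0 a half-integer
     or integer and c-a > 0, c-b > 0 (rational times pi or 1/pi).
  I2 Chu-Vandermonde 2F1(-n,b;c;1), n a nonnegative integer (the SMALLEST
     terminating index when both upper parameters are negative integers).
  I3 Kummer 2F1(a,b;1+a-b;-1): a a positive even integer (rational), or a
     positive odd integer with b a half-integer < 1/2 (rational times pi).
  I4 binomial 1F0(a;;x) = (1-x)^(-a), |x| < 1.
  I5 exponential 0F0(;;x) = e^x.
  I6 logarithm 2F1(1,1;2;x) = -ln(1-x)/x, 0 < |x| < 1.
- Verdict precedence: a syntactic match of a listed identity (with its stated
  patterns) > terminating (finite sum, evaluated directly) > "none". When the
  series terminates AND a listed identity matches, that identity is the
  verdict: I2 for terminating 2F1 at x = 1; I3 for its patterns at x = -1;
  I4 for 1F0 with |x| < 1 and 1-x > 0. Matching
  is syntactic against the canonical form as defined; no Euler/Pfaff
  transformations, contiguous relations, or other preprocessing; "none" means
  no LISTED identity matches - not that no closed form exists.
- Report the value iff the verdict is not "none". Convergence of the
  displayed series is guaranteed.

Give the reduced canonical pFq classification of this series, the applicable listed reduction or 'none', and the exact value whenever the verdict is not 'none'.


With C = -\frac{10}{9}: the canonical form is 2F1(2, 4; 13; 1). Verdict: Gauss (I1, integer-parameter pattern) fires (x = 1: the Gamma ratio telescopes since c-a-b = 7 > 0 and a = 2 in Z>0). Its exact value is -\frac{55}{21}.

Key step: from the first term -\frac{10}{9}: the denominator's factorial ratio (prefactor -10/9) is a lower Pochhammer.
Step ratio: r(k) = 1 * (k+2) (k+4) / [(k+13) (k+1)] - poly over poly, x = 1 from leading terms; C = -\frac{10}{9} at k = 0.


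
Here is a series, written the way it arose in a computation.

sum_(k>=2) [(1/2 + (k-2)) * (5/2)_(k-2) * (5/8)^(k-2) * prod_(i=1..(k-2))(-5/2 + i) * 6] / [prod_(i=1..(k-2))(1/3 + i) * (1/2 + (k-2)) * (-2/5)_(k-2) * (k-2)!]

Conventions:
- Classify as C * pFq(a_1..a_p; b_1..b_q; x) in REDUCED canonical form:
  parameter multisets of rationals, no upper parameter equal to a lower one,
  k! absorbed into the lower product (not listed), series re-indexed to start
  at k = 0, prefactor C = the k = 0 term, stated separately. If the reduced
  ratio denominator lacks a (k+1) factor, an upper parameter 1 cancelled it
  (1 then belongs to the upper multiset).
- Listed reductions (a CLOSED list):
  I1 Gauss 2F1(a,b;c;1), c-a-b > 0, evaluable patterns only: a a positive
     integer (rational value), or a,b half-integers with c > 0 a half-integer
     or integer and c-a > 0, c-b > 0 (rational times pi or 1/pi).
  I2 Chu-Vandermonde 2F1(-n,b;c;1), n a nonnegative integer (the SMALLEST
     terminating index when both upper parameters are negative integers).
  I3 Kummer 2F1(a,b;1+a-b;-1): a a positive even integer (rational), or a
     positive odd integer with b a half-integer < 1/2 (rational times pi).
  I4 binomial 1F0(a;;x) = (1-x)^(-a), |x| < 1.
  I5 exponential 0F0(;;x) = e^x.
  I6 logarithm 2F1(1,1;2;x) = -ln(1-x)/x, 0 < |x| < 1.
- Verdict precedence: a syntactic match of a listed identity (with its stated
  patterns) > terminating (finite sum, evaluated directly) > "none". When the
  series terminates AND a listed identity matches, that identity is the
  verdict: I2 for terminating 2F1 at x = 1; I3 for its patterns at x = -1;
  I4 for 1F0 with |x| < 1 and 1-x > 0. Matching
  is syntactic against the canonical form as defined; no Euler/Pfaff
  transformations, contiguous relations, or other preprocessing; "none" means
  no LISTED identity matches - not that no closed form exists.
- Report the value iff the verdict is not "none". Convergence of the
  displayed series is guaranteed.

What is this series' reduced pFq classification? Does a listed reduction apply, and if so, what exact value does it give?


The tell: from the first term 6: the lower running product (C = 6) is a rising factorial.
Term ratio: r(k) = (5/8) * (k-3/2) (k+5/2) / [(k-2/5) (k+4/3) (k+1)] - rational in k. x = (5/8); t_0 = 6; negate the roots.

Canonical form: C = 6 times 2F2 with upper {-3/2, 5/2}, lower {-2/5, 4/3}, x = 5/8. Verdict: no listed reduction: x = 5/8 and upper {-3/2, 5/2} fail every I1-I6 pattern.


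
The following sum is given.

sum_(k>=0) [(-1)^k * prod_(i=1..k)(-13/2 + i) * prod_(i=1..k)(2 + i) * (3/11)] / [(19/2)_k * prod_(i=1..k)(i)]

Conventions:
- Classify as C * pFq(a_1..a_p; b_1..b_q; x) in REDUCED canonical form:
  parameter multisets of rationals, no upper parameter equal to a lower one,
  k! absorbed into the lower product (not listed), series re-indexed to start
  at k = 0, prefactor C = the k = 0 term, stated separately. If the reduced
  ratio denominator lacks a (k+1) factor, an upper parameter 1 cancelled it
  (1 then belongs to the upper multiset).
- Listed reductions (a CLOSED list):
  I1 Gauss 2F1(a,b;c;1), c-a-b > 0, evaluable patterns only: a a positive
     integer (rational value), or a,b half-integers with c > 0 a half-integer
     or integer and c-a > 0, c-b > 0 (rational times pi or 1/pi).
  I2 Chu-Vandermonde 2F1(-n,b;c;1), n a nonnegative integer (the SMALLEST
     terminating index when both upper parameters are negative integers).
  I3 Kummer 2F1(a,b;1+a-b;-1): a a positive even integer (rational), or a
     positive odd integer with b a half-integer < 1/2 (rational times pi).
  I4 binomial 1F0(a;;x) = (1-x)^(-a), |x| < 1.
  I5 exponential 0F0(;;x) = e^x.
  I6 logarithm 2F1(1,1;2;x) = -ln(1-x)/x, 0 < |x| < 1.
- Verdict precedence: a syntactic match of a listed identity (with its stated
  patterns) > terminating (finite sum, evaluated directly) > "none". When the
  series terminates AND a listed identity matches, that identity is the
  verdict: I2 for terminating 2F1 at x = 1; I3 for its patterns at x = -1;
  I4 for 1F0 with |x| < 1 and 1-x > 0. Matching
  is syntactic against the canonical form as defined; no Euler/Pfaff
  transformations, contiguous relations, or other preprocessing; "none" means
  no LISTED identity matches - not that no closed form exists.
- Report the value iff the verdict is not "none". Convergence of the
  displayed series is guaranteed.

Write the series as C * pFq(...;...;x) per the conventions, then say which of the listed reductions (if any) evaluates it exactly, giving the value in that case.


Key observation: t_0 = 3/11 here, and the running product (C = 3/11) telescopes to a rising factorial.
Step ratio: r(k) = (-1) * (k-11/2) (k+3) / [(k+19/2) (k+1)] - rational; roots negated = parameters, x = (-1), C = 3/11.

Prefactor 3/11, argument -1: 2F1 with upper {-11/2, 3} over lower {19/2}. Verdict (x = -1): the Kummer evaluation I3 applies (x = -1; c = 19/2 equals 1+a-b for upper {-11/2, 3}: listed pattern). Sum: (29835/65536) * pi.


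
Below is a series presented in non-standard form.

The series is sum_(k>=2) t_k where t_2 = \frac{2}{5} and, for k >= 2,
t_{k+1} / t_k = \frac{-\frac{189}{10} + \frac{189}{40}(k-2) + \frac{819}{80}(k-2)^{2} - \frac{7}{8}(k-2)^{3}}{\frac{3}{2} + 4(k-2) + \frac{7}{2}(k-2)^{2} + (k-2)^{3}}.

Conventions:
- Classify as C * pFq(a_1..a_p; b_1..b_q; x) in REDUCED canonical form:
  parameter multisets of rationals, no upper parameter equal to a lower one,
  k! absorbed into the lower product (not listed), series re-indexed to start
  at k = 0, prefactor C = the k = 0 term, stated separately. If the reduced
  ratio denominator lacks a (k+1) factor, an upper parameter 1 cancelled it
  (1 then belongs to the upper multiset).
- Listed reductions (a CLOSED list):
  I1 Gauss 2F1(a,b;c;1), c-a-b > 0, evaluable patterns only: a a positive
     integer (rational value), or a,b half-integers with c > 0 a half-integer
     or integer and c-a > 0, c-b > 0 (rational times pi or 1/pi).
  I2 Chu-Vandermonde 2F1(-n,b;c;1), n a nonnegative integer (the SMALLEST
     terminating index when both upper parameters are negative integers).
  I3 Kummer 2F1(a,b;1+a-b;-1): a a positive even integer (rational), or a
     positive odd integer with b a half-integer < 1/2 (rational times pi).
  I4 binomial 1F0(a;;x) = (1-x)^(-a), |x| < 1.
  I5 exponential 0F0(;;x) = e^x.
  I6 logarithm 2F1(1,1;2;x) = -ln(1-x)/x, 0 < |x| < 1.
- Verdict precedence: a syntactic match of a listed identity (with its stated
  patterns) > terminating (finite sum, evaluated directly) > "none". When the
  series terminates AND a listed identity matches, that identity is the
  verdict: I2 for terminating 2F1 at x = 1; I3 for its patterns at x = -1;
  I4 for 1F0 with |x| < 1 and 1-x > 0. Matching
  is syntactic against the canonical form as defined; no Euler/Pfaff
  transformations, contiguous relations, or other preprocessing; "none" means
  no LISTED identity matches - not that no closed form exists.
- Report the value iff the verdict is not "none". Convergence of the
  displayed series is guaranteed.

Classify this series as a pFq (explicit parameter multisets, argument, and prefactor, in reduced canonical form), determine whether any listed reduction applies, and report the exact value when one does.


At argument -\frac{7}{8}: a 2F1 with upper {-12, -\frac{6}{5}}, lower {1}, scaled by C = \frac{2}{5}. Verdict: terminating - the sum ends at index 12 because -12 is a negative integer; exact evaluation follows. Its exact value is \frac{4374409611157059116059}{1048576000000000000000}.

First insight: t_0 being \frac{2}{5}, cancel k + 3/2 from the displayed ratio first; then prefactor 2/5.
Step ratio: r(k) = -\frac{7}{8} * (k-12) (k-\frac{6}{5}) / [(k+1) (k+1)] - rational in k, leading ratio -\frac{7}{8}; with t_0 = \frac{2}{5}, classification follows.


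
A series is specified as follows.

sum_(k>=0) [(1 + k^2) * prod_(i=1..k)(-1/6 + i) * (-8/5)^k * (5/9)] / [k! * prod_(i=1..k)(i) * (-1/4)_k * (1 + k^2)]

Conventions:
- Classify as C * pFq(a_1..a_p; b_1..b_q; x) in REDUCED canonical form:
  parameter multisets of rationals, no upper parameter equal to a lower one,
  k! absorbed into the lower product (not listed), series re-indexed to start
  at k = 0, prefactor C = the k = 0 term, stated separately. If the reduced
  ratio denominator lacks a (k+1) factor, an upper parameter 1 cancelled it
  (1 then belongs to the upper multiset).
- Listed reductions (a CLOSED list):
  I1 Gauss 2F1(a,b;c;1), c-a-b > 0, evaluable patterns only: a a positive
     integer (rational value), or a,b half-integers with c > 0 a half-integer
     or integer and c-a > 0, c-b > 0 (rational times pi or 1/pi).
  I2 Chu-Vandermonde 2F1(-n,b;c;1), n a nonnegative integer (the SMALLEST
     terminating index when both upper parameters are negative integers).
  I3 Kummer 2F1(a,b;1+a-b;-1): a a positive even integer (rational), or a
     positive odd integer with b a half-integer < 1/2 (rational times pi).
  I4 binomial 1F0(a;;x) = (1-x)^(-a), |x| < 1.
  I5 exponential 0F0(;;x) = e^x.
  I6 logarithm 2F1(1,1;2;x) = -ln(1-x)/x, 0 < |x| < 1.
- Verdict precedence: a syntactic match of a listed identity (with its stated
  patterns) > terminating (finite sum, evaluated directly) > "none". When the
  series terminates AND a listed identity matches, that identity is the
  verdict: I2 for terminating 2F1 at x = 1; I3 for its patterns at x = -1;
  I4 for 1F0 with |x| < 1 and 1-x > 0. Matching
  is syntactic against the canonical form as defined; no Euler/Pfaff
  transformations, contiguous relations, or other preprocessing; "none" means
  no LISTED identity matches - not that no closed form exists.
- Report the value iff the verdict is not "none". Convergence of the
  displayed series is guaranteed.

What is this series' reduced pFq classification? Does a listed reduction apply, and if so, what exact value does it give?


Reduced: x = -8/5, 1F2, upper = {5/6}, lower = {-1/4, 1}, C = 5/9. Verdict: none. Every listed pattern misses the 1F2 form at -8/5, upper {5/6}.

First insight: with t_0 = 5/9, the lower running product (prefactor 5/9) is a rising factorial.
Adjacent-term ratio: r(k) = (-8/5) * (k+5/6) / [(k-1/4) (k+1) (k+1)] ; factor over Q: parameters, x = (-8/5), and C = 5/9.


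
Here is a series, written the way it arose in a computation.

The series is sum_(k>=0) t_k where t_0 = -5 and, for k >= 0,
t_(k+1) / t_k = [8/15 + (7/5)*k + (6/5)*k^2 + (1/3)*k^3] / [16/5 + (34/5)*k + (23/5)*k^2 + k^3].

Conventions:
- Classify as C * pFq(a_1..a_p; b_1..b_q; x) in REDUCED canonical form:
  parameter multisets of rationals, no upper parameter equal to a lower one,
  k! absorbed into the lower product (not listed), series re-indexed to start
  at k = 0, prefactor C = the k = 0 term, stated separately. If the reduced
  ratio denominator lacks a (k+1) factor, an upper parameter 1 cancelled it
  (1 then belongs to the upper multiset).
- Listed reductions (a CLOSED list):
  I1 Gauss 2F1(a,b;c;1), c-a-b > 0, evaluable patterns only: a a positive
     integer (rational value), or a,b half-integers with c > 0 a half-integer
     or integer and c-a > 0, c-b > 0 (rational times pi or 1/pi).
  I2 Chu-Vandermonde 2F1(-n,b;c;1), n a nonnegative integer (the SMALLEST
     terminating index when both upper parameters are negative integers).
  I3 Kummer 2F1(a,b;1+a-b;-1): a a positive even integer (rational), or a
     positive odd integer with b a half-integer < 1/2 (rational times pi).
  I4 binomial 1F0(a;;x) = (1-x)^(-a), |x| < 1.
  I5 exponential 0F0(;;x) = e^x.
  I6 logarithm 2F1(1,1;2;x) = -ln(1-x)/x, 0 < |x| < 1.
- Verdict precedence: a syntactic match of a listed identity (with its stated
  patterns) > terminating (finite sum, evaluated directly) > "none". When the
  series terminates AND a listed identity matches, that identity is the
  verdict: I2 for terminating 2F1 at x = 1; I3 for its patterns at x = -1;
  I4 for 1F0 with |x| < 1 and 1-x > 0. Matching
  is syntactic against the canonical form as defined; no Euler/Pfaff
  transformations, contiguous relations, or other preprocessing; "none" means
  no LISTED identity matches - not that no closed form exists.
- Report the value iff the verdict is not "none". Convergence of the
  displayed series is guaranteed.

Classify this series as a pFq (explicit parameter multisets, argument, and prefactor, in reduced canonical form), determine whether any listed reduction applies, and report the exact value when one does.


At argument 1/3: a 2F1 with upper {1, 1}, lower {2}, scaled by C = -5. Verdict (x = 1/3): the I6 logarithm reduction applies (the logarithm: parameters (1,1;2), x = 1/3). Its exact value is 15 * ln(2/3).

First insight: from the first term -5: the parameter 8/5 appears in both the upper and lower lists and cancels.
Step ratio: r(k) = (1/3) * (k+1) (k+1) / [(k+2) (k+1)] ; factor over Q: parameters, x = (1/3), and C = -5.


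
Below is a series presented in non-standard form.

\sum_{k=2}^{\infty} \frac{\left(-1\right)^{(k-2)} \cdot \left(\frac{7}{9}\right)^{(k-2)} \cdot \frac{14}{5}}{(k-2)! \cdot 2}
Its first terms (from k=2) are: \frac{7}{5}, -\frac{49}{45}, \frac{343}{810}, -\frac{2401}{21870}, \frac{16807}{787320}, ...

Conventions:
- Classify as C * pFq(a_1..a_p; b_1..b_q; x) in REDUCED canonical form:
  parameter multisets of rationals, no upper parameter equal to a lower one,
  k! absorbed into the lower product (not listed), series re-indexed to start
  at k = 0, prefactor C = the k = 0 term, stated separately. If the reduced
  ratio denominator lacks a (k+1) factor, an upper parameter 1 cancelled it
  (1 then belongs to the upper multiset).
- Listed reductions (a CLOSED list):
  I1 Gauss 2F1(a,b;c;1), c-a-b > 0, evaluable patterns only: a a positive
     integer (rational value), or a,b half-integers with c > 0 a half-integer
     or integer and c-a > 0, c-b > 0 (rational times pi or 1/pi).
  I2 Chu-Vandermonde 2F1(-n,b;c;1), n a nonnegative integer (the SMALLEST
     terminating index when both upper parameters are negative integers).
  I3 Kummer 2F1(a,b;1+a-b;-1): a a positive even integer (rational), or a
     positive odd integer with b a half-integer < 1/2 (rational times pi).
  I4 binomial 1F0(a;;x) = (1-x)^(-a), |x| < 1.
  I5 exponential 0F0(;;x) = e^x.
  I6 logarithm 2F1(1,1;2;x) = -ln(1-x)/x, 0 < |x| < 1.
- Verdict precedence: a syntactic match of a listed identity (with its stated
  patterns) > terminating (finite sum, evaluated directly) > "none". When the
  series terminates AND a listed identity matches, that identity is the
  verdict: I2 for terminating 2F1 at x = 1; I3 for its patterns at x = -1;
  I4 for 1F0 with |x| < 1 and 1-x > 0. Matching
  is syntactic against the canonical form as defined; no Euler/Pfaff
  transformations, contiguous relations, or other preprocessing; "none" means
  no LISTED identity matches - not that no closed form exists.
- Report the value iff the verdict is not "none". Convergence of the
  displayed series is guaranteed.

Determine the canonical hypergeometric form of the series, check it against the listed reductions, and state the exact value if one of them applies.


This is \frac{7}{5} * 0F0(-; -; -\frac{7}{9}) in reduced canonical form. Verdict (x = -\frac{7}{9}): the I5 exponential reduction applies (the 0F0 exponential series at x = -\frac{7}{9}). Its exact value is \frac{7}{5} \cdot e^{-\frac{7}{9}}.

Structural cue: t_0 being \frac{7}{5}, the constant factors (C = 7/5, x = -7/9) combine into one prefactor.
Term ratio: r(k) = -\frac{7}{9} * 1 / [(k+1)] - rational in k, leading ratio -\frac{7}{9}; with t_0 = \frac{7}{5}, classification follows.


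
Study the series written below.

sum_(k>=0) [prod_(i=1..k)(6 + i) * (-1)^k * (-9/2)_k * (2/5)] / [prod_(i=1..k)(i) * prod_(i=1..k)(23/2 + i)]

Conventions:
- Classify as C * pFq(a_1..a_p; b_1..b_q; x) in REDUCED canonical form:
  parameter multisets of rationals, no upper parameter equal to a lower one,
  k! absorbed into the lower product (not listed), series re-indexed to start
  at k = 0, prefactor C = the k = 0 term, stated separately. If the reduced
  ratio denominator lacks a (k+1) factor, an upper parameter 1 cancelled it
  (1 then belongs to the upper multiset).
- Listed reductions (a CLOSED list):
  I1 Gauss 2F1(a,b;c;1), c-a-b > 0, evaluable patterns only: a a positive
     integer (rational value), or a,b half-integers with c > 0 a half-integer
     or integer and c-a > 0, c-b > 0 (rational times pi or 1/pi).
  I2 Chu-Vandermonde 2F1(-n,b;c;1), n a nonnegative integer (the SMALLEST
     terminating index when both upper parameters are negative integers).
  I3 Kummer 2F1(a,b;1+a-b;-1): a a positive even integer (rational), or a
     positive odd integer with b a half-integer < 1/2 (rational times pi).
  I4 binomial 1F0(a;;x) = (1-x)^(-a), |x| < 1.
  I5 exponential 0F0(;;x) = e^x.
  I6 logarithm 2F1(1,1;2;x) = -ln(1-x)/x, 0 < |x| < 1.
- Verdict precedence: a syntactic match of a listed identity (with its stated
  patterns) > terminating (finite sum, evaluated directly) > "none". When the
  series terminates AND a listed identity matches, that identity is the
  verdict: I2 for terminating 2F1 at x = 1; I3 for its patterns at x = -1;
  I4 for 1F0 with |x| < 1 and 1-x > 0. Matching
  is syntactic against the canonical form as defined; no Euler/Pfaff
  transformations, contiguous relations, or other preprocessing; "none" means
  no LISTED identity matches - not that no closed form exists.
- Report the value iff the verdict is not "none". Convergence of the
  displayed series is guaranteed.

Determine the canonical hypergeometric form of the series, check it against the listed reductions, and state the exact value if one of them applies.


This is 2/5 * 2F1(-9/2, 7; 25/2; -1) in reduced canonical form. Verdict: Kummer (I3) matches (x = -1; c = 25/2 equals 1+a-b for upper {-9/2, 7}: listed pattern). Exact value: (66927861/67108864) * pi.

Key observation: t_0 being 2/5, the lower running product (C = 2/5, x = -1) is a rising factorial.
Ratio: r(k) = (-1) * (k-9/2) (k+7) / [(k+25/2) (k+1)] ; factor over Q: parameters, x = (-1), and C = 2/5.


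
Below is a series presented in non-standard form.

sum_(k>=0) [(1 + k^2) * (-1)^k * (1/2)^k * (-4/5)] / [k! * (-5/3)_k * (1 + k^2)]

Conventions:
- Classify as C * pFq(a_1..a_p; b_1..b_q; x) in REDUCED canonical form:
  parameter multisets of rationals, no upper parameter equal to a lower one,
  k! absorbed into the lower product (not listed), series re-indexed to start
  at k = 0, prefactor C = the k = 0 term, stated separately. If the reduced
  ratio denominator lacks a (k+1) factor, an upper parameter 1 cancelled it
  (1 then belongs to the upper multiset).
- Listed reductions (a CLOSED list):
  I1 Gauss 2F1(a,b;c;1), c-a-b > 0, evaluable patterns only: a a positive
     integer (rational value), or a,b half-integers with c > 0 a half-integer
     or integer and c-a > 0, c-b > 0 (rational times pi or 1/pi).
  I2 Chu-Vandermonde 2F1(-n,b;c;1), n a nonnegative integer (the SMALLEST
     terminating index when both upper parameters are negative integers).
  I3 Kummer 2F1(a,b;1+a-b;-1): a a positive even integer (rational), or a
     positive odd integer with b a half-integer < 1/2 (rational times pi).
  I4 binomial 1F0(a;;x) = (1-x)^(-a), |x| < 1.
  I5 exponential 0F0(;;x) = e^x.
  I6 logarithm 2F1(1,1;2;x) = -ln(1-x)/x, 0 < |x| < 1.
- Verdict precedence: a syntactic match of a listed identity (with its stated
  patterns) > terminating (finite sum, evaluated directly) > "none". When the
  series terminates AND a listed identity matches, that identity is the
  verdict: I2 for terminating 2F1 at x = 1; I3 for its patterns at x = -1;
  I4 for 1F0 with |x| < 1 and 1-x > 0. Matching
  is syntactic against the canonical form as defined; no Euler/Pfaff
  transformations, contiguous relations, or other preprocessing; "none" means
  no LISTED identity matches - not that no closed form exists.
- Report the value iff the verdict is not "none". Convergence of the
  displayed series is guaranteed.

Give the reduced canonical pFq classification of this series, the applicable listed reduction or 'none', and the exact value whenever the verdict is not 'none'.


Prefactor -4/5, argument -1/2: 0F1 with upper {-} over lower {-5/3}. Verdict: none here - no I1-I6 shape fits x = -1/2 with lower {-5/3}.

Key observation: t_0 being -4/5, the (-1)^k factor (prefactor -4/5) folds into the argument's sign.
Adjacent-term ratio: r(k) = (-1/2) * 1 / [(k-5/3) (k+1)] - rational; roots negated = parameters, x = (-1/2), C = -4/5.


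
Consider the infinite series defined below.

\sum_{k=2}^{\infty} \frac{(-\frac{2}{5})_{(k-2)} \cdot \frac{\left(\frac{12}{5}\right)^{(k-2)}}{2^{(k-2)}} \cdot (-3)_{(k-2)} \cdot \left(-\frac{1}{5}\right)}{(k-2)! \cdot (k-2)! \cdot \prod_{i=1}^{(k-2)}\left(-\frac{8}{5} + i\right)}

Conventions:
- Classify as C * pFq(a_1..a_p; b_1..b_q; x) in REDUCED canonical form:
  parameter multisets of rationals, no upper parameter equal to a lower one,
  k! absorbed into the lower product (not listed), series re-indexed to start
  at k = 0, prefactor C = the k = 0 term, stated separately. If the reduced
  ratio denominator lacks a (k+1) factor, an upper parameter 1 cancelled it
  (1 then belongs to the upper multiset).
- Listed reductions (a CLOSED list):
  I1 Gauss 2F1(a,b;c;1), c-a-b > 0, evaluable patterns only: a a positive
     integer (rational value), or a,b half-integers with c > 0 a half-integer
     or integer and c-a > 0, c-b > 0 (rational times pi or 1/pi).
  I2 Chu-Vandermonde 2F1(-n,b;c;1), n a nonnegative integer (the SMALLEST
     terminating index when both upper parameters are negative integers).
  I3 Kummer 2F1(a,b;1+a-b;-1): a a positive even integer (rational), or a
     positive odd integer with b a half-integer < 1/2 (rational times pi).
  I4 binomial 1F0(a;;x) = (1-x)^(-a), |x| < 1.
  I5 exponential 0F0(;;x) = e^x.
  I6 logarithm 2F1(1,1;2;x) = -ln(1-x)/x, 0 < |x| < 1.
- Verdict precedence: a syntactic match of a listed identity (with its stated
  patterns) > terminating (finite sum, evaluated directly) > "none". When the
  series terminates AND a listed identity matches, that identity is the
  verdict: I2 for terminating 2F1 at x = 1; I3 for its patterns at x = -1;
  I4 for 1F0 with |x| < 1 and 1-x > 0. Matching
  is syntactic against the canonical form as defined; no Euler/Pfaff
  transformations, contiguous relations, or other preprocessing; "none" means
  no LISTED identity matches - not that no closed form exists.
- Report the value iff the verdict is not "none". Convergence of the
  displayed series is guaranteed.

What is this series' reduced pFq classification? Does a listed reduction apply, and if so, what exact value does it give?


Classification (C = -\frac{1}{5}): 2F2 with upper {-3, -\frac{2}{5}}, lower {-\frac{3}{5}, 1}, argument x = \frac{6}{5}. Verdict: terminating - upper -3 stops the sum at k = 3; the 4 terms are added exactly. Exact value: -\frac{377}{4375}.

Structural cue: from the first term -\frac{1}{5}: the denominator's factorial ratio (C = -1/5, x = 6/5) is a lower Pochhammer.
Consecutive-term ratio: r(k) = \frac{6}{5} * (k-3) (k-\frac{2}{5}) / [(k-\frac{3}{5}) (k+1) (k+1)] - rational; roots negated = parameters, x = \frac{6}{5}, C = -\frac{1}{5}.


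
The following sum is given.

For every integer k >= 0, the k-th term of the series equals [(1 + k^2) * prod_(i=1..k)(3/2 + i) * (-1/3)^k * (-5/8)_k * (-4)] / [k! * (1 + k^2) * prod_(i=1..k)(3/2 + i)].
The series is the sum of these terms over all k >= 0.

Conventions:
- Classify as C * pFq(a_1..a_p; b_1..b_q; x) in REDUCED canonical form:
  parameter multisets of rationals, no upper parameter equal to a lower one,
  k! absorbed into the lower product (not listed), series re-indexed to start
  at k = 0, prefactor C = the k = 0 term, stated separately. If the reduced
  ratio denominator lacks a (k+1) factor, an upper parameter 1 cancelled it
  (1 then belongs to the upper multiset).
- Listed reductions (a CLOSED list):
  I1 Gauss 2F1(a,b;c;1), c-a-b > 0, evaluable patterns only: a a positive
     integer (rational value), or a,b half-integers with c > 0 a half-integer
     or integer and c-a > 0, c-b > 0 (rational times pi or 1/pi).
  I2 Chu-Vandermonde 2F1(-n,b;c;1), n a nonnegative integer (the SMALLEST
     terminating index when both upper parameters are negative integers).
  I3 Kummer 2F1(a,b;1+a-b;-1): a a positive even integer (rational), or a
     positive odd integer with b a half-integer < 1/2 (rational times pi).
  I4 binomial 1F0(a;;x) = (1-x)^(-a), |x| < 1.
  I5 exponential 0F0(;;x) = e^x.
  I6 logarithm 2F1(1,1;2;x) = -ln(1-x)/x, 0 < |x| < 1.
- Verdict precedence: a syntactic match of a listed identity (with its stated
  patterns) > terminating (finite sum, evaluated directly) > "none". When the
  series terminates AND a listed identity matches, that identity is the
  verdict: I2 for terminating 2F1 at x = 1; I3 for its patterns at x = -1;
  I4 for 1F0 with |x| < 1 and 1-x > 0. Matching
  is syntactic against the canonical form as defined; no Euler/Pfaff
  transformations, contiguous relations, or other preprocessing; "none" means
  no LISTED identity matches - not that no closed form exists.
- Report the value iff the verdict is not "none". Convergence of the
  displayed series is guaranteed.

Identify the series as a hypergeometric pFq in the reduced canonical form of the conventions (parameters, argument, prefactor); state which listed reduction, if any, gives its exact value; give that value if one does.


This is -4 * 1F0(-5/8; -; -1/3) in reduced canonical form. Verdict: the binomial series (I4) matches (the 1F0 binomial series: exponent 5/8, x = -1/3). Exact value: (-4) * (4/3)^(5/8).

First insight: with t_0 = -4, the parameter 5/2 appears in both the upper and lower lists and cancels (alongside the other common factor).
Ratio: r(k) = (-1/3) * (k-5/8) / [(k+1)] - rational; roots negated = parameters, x = (-1/3), C = -4.


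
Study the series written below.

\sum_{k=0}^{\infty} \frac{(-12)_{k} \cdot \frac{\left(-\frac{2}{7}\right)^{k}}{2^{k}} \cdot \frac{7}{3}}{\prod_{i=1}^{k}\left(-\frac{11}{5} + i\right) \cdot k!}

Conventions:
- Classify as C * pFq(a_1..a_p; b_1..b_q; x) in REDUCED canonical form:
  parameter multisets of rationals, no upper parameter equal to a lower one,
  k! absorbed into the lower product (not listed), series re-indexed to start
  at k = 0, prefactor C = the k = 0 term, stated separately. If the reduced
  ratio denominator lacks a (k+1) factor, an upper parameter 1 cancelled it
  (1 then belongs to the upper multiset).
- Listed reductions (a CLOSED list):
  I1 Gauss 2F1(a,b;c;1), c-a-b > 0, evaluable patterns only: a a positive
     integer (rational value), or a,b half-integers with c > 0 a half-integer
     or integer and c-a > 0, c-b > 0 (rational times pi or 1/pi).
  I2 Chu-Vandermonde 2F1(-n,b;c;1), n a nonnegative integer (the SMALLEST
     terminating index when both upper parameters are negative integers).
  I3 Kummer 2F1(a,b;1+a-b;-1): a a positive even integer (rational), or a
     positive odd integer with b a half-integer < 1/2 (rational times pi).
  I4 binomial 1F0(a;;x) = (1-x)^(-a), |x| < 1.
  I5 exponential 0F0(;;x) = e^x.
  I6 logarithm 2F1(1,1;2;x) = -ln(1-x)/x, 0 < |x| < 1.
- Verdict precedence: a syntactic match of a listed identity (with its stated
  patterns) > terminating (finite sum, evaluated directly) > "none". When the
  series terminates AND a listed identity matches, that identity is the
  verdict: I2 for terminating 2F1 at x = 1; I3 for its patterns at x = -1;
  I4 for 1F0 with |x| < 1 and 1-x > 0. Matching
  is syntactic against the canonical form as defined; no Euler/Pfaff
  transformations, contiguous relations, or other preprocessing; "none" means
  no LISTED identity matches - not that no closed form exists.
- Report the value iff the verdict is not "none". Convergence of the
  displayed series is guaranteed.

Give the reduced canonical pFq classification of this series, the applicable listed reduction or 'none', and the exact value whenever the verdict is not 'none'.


Canonical form: C = \frac{7}{3} times 1F1 with upper {-12}, lower {-\frac{6}{5}}, x = -\frac{1}{7}. Verdict: terminating at k = 12: the factor (-12)_k kills every later term; summing the 13 survivors is exact. Hence: \frac{14513238584857213963559701}{678166921795009175553024}.

First insight: t_0 = \frac{7}{3} here, and the lower running product (C = 7/3) is a rising factorial.
Step ratio: r(k) = -\frac{1}{7} * (k-12) / [(k-\frac{6}{5}) (k+1)] - rational in k. x = -\frac{1}{7}; t_0 = \frac{7}{3}; negate the roots.


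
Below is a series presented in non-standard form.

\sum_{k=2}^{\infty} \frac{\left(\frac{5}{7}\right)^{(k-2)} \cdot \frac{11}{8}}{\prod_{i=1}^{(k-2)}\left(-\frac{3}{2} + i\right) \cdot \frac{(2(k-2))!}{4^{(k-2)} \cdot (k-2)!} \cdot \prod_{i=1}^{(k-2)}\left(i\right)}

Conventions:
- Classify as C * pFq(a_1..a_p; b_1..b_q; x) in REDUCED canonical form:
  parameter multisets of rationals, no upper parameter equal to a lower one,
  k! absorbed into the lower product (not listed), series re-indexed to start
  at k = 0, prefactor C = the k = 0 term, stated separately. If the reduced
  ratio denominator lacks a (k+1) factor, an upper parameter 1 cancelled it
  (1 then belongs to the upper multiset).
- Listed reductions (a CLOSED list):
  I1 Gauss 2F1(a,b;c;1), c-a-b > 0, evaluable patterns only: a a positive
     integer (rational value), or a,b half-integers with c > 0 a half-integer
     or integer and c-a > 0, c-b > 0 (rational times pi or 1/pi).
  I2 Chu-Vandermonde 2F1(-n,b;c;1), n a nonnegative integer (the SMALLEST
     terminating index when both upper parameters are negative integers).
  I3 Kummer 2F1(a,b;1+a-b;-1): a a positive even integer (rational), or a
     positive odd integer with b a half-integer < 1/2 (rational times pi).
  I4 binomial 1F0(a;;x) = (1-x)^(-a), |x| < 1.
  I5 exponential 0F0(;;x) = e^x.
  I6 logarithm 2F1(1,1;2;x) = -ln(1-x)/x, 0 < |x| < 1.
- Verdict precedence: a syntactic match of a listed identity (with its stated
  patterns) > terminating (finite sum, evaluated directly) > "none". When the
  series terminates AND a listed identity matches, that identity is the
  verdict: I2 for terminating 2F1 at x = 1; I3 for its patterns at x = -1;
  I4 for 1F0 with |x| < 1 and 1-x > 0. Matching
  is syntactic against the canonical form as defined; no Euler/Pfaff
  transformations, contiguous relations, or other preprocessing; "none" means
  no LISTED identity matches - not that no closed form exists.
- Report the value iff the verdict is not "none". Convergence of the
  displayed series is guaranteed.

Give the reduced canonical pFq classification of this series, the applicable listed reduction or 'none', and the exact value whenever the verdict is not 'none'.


Canonical form: C = \frac{11}{8} times 0F2 with upper {-}, lower {-\frac{1}{2}, \frac{1}{2}}, x = \frac{5}{7}. Verdict: no listed reduction: x = \frac{5}{7} and upper {-} fail every I1-I6 pattern.

Key step: x = \frac{5}{7} and the product of the first k integers (C = 11/8) is k!.
Adjacent-term ratio: r(k) = \frac{5}{7} * 1 / [(k-\frac{1}{2}) (k+\frac{1}{2}) (k+1)] - rational; roots negated = parameters, x = \frac{5}{7}, C = \frac{11}{8}.
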